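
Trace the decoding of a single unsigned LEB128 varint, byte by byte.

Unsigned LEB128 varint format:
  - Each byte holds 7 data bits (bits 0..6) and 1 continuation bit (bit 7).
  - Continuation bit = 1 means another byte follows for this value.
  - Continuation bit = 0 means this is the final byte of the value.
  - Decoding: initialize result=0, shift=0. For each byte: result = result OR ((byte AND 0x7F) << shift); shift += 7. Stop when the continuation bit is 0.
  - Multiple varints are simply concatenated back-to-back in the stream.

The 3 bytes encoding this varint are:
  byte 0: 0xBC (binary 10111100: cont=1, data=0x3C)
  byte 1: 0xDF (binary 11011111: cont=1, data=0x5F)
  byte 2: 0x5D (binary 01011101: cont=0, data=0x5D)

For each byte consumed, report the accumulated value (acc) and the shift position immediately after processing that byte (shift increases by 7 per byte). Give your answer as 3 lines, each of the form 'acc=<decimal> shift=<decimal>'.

Answer: acc=60 shift=7
acc=12220 shift=14
acc=1535932 shift=21

Derivation:
byte 0=0xBC: payload=0x3C=60, contrib = 60<<0 = 60; acc -> 60, shift -> 7
byte 1=0xDF: payload=0x5F=95, contrib = 95<<7 = 12160; acc -> 12220, shift -> 14
byte 2=0x5D: payload=0x5D=93, contrib = 93<<14 = 1523712; acc -> 1535932, shift -> 21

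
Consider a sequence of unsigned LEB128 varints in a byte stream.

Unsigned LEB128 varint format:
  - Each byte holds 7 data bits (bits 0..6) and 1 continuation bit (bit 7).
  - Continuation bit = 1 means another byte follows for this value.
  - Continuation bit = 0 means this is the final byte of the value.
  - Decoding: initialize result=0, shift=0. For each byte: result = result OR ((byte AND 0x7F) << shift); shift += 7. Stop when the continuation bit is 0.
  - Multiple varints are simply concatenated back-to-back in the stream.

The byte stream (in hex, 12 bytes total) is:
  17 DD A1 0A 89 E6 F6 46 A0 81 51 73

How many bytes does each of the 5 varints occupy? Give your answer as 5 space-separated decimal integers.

  byte[0]=0x17 cont=0 payload=0x17=23: acc |= 23<<0 -> acc=23 shift=7 [end]
Varint 1: bytes[0:1] = 17 -> value 23 (1 byte(s))
  byte[1]=0xDD cont=1 payload=0x5D=93: acc |= 93<<0 -> acc=93 shift=7
  byte[2]=0xA1 cont=1 payload=0x21=33: acc |= 33<<7 -> acc=4317 shift=14
  byte[3]=0x0A cont=0 payload=0x0A=10: acc |= 10<<14 -> acc=168157 shift=21 [end]
Varint 2: bytes[1:4] = DD A1 0A -> value 168157 (3 byte(s))
  byte[4]=0x89 cont=1 payload=0x09=9: acc |= 9<<0 -> acc=9 shift=7
  byte[5]=0xE6 cont=1 payload=0x66=102: acc |= 102<<7 -> acc=13065 shift=14
  byte[6]=0xF6 cont=1 payload=0x76=118: acc |= 118<<14 -> acc=1946377 shift=21
  byte[7]=0x46 cont=0 payload=0x46=70: acc |= 70<<21 -> acc=148747017 shift=28 [end]
Varint 3: bytes[4:8] = 89 E6 F6 46 -> value 148747017 (4 byte(s))
  byte[8]=0xA0 cont=1 payload=0x20=32: acc |= 32<<0 -> acc=32 shift=7
  byte[9]=0x81 cont=1 payload=0x01=1: acc |= 1<<7 -> acc=160 shift=14
  byte[10]=0x51 cont=0 payload=0x51=81: acc |= 81<<14 -> acc=1327264 shift=21 [end]
Varint 4: bytes[8:11] = A0 81 51 -> value 1327264 (3 byte(s))
  byte[11]=0x73 cont=0 payload=0x73=115: acc |= 115<<0 -> acc=115 shift=7 [end]
Varint 5: bytes[11:12] = 73 -> value 115 (1 byte(s))

Answer: 1 3 4 3 1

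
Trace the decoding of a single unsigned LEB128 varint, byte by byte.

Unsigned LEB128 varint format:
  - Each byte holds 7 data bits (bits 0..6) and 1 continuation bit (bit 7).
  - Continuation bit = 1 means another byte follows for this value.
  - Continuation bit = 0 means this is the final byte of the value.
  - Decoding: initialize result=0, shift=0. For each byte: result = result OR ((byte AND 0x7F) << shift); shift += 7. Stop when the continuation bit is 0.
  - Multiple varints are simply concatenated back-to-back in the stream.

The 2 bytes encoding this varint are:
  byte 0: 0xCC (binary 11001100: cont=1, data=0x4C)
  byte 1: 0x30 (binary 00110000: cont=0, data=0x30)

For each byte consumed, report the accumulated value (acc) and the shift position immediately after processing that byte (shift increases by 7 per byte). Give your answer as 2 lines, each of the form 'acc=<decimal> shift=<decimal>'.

Answer: acc=76 shift=7
acc=6220 shift=14

Derivation:
byte 0=0xCC: payload=0x4C=76, contrib = 76<<0 = 76; acc -> 76, shift -> 7
byte 1=0x30: payload=0x30=48, contrib = 48<<7 = 6144; acc -> 6220, shift -> 14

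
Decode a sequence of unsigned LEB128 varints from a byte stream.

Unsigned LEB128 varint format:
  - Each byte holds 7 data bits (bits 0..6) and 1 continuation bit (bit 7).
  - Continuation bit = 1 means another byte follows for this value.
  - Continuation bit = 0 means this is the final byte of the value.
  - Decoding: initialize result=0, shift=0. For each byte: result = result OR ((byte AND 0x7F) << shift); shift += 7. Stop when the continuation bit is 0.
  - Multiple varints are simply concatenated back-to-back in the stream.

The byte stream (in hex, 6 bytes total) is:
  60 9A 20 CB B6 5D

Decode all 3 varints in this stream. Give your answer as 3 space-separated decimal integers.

  byte[0]=0x60 cont=0 payload=0x60=96: acc |= 96<<0 -> acc=96 shift=7 [end]
Varint 1: bytes[0:1] = 60 -> value 96 (1 byte(s))
  byte[1]=0x9A cont=1 payload=0x1A=26: acc |= 26<<0 -> acc=26 shift=7
  byte[2]=0x20 cont=0 payload=0x20=32: acc |= 32<<7 -> acc=4122 shift=14 [end]
Varint 2: bytes[1:3] = 9A 20 -> value 4122 (2 byte(s))
  byte[3]=0xCB cont=1 payload=0x4B=75: acc |= 75<<0 -> acc=75 shift=7
  byte[4]=0xB6 cont=1 payload=0x36=54: acc |= 54<<7 -> acc=6987 shift=14
  byte[5]=0x5D cont=0 payload=0x5D=93: acc |= 93<<14 -> acc=1530699 shift=21 [end]
Varint 3: bytes[3:6] = CB B6 5D -> value 1530699 (3 byte(s))

Answer: 96 4122 1530699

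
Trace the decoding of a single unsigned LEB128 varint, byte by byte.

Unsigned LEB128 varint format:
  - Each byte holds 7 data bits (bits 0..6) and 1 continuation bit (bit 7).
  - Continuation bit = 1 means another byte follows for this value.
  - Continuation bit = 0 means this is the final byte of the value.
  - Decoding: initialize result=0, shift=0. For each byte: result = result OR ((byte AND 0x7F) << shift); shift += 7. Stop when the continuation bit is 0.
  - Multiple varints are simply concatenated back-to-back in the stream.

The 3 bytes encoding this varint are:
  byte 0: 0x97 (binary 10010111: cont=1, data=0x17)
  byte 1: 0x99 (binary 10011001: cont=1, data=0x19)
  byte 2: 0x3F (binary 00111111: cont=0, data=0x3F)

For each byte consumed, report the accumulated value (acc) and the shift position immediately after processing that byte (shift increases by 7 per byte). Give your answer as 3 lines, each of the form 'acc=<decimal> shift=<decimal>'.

Answer: acc=23 shift=7
acc=3223 shift=14
acc=1035415 shift=21

Derivation:
byte 0=0x97: payload=0x17=23, contrib = 23<<0 = 23; acc -> 23, shift -> 7
byte 1=0x99: payload=0x19=25, contrib = 25<<7 = 3200; acc -> 3223, shift -> 14
byte 2=0x3F: payload=0x3F=63, contrib = 63<<14 = 1032192; acc -> 1035415, shift -> 21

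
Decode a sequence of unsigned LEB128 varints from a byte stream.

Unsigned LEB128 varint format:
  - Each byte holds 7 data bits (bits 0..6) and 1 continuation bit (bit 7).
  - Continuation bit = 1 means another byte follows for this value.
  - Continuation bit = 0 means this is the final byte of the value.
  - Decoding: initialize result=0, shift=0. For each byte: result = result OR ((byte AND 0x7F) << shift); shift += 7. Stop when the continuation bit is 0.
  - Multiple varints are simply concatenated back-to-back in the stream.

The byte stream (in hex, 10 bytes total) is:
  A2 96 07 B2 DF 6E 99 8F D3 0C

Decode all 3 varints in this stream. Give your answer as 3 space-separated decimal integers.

Answer: 117538 1814450 26527641

Derivation:
  byte[0]=0xA2 cont=1 payload=0x22=34: acc |= 34<<0 -> acc=34 shift=7
  byte[1]=0x96 cont=1 payload=0x16=22: acc |= 22<<7 -> acc=2850 shift=14
  byte[2]=0x07 cont=0 payload=0x07=7: acc |= 7<<14 -> acc=117538 shift=21 [end]
Varint 1: bytes[0:3] = A2 96 07 -> value 117538 (3 byte(s))
  byte[3]=0xB2 cont=1 payload=0x32=50: acc |= 50<<0 -> acc=50 shift=7
  byte[4]=0xDF cont=1 payload=0x5F=95: acc |= 95<<7 -> acc=12210 shift=14
  byte[5]=0x6E cont=0 payload=0x6E=110: acc |= 110<<14 -> acc=1814450 shift=21 [end]
Varint 2: bytes[3:6] = B2 DF 6E -> value 1814450 (3 byte(s))
  byte[6]=0x99 cont=1 payload=0x19=25: acc |= 25<<0 -> acc=25 shift=7
  byte[7]=0x8F cont=1 payload=0x0F=15: acc |= 15<<7 -> acc=1945 shift=14
  byte[8]=0xD3 cont=1 payload=0x53=83: acc |= 83<<14 -> acc=1361817 shift=21
  byte[9]=0x0C cont=0 payload=0x0C=12: acc |= 12<<21 -> acc=26527641 shift=28 [end]
Varint 3: bytes[6:10] = 99 8F D3 0C -> value 26527641 (4 byte(s))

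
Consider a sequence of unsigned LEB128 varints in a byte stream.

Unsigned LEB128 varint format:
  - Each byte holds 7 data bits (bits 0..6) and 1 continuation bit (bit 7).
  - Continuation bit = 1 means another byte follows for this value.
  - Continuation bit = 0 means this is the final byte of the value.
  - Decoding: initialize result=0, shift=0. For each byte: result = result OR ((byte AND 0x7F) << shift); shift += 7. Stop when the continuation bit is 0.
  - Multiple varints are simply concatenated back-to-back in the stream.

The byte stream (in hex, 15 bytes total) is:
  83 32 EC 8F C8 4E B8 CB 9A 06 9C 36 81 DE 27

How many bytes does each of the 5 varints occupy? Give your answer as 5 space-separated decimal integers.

Answer: 2 4 4 2 3

Derivation:
  byte[0]=0x83 cont=1 payload=0x03=3: acc |= 3<<0 -> acc=3 shift=7
  byte[1]=0x32 cont=0 payload=0x32=50: acc |= 50<<7 -> acc=6403 shift=14 [end]
Varint 1: bytes[0:2] = 83 32 -> value 6403 (2 byte(s))
  byte[2]=0xEC cont=1 payload=0x6C=108: acc |= 108<<0 -> acc=108 shift=7
  byte[3]=0x8F cont=1 payload=0x0F=15: acc |= 15<<7 -> acc=2028 shift=14
  byte[4]=0xC8 cont=1 payload=0x48=72: acc |= 72<<14 -> acc=1181676 shift=21
  byte[5]=0x4E cont=0 payload=0x4E=78: acc |= 78<<21 -> acc=164759532 shift=28 [end]
Varint 2: bytes[2:6] = EC 8F C8 4E -> value 164759532 (4 byte(s))
  byte[6]=0xB8 cont=1 payload=0x38=56: acc |= 56<<0 -> acc=56 shift=7
  byte[7]=0xCB cont=1 payload=0x4B=75: acc |= 75<<7 -> acc=9656 shift=14
  byte[8]=0x9A cont=1 payload=0x1A=26: acc |= 26<<14 -> acc=435640 shift=21
  byte[9]=0x06 cont=0 payload=0x06=6: acc |= 6<<21 -> acc=13018552 shift=28 [end]
Varint 3: bytes[6:10] = B8 CB 9A 06 -> value 13018552 (4 byte(s))
  byte[10]=0x9C cont=1 payload=0x1C=28: acc |= 28<<0 -> acc=28 shift=7
  byte[11]=0x36 cont=0 payload=0x36=54: acc |= 54<<7 -> acc=6940 shift=14 [end]
Varint 4: bytes[10:12] = 9C 36 -> value 6940 (2 byte(s))
  byte[12]=0x81 cont=1 payload=0x01=1: acc |= 1<<0 -> acc=1 shift=7
  byte[13]=0xDE cont=1 payload=0x5E=94: acc |= 94<<7 -> acc=12033 shift=14
  byte[14]=0x27 cont=0 payload=0x27=39: acc |= 39<<14 -> acc=651009 shift=21 [end]
Varint 5: bytes[12:15] = 81 DE 27 -> value 651009 (3 byte(s))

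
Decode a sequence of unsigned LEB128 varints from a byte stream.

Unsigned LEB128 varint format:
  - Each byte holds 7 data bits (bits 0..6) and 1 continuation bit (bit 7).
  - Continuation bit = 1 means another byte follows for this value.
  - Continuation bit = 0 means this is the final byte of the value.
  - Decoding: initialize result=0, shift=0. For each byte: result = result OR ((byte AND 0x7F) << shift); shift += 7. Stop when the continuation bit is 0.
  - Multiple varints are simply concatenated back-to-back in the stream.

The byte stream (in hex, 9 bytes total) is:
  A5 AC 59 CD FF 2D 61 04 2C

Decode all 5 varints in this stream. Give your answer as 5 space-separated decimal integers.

Answer: 1463845 753613 97 4 44

Derivation:
  byte[0]=0xA5 cont=1 payload=0x25=37: acc |= 37<<0 -> acc=37 shift=7
  byte[1]=0xAC cont=1 payload=0x2C=44: acc |= 44<<7 -> acc=5669 shift=14
  byte[2]=0x59 cont=0 payload=0x59=89: acc |= 89<<14 -> acc=1463845 shift=21 [end]
Varint 1: bytes[0:3] = A5 AC 59 -> value 1463845 (3 byte(s))
  byte[3]=0xCD cont=1 payload=0x4D=77: acc |= 77<<0 -> acc=77 shift=7
  byte[4]=0xFF cont=1 payload=0x7F=127: acc |= 127<<7 -> acc=16333 shift=14
  byte[5]=0x2D cont=0 payload=0x2D=45: acc |= 45<<14 -> acc=753613 shift=21 [end]
Varint 2: bytes[3:6] = CD FF 2D -> value 753613 (3 byte(s))
  byte[6]=0x61 cont=0 payload=0x61=97: acc |= 97<<0 -> acc=97 shift=7 [end]
Varint 3: bytes[6:7] = 61 -> value 97 (1 byte(s))
  byte[7]=0x04 cont=0 payload=0x04=4: acc |= 4<<0 -> acc=4 shift=7 [end]
Varint 4: bytes[7:8] = 04 -> value 4 (1 byte(s))
  byte[8]=0x2C cont=0 payload=0x2C=44: acc |= 44<<0 -> acc=44 shift=7 [end]
Varint 5: bytes[8:9] = 2C -> value 44 (1 byte(s))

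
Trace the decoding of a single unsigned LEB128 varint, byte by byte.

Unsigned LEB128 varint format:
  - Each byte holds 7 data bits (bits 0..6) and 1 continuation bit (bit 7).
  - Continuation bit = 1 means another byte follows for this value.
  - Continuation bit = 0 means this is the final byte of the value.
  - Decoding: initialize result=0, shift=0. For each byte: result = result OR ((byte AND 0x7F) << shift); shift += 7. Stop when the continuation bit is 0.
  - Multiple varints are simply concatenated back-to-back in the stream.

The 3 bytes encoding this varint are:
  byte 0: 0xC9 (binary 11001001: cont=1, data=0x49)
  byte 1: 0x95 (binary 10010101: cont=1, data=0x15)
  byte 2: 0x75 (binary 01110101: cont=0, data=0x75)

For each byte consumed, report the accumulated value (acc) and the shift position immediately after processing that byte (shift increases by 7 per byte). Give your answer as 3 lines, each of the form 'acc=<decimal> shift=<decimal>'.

Answer: acc=73 shift=7
acc=2761 shift=14
acc=1919689 shift=21

Derivation:
byte 0=0xC9: payload=0x49=73, contrib = 73<<0 = 73; acc -> 73, shift -> 7
byte 1=0x95: payload=0x15=21, contrib = 21<<7 = 2688; acc -> 2761, shift -> 14
byte 2=0x75: payload=0x75=117, contrib = 117<<14 = 1916928; acc -> 1919689, shift -> 21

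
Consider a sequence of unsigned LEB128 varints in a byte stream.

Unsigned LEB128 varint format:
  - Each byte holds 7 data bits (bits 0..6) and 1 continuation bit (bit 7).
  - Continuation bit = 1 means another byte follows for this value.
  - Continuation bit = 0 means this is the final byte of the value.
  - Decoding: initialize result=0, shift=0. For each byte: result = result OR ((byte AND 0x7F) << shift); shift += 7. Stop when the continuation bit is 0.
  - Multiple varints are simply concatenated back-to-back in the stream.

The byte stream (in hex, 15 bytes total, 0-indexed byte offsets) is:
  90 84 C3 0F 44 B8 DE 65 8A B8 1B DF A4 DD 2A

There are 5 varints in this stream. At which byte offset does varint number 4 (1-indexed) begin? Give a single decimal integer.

  byte[0]=0x90 cont=1 payload=0x10=16: acc |= 16<<0 -> acc=16 shift=7
  byte[1]=0x84 cont=1 payload=0x04=4: acc |= 4<<7 -> acc=528 shift=14
  byte[2]=0xC3 cont=1 payload=0x43=67: acc |= 67<<14 -> acc=1098256 shift=21
  byte[3]=0x0F cont=0 payload=0x0F=15: acc |= 15<<21 -> acc=32555536 shift=28 [end]
Varint 1: bytes[0:4] = 90 84 C3 0F -> value 32555536 (4 byte(s))
  byte[4]=0x44 cont=0 payload=0x44=68: acc |= 68<<0 -> acc=68 shift=7 [end]
Varint 2: bytes[4:5] = 44 -> value 68 (1 byte(s))
  byte[5]=0xB8 cont=1 payload=0x38=56: acc |= 56<<0 -> acc=56 shift=7
  byte[6]=0xDE cont=1 payload=0x5E=94: acc |= 94<<7 -> acc=12088 shift=14
  byte[7]=0x65 cont=0 payload=0x65=101: acc |= 101<<14 -> acc=1666872 shift=21 [end]
Varint 3: bytes[5:8] = B8 DE 65 -> value 1666872 (3 byte(s))
  byte[8]=0x8A cont=1 payload=0x0A=10: acc |= 10<<0 -> acc=10 shift=7
  byte[9]=0xB8 cont=1 payload=0x38=56: acc |= 56<<7 -> acc=7178 shift=14
  byte[10]=0x1B cont=0 payload=0x1B=27: acc |= 27<<14 -> acc=449546 shift=21 [end]
Varint 4: bytes[8:11] = 8A B8 1B -> value 449546 (3 byte(s))
  byte[11]=0xDF cont=1 payload=0x5F=95: acc |= 95<<0 -> acc=95 shift=7
  byte[12]=0xA4 cont=1 payload=0x24=36: acc |= 36<<7 -> acc=4703 shift=14
  byte[13]=0xDD cont=1 payload=0x5D=93: acc |= 93<<14 -> acc=1528415 shift=21
  byte[14]=0x2A cont=0 payload=0x2A=42: acc |= 42<<21 -> acc=89608799 shift=28 [end]
Varint 5: bytes[11:15] = DF A4 DD 2A -> value 89608799 (4 byte(s))

Answer: 8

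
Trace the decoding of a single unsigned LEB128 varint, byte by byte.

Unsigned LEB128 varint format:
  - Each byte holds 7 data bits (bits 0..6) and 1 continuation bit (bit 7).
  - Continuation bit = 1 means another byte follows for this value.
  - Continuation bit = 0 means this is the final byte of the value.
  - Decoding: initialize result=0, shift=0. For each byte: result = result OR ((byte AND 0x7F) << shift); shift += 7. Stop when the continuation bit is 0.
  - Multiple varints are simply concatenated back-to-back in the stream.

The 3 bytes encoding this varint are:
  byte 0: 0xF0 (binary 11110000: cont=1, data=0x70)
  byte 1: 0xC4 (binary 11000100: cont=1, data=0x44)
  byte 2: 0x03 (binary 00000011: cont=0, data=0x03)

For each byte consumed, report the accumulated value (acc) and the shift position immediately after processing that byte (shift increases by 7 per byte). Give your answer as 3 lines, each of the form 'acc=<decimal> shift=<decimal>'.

Answer: acc=112 shift=7
acc=8816 shift=14
acc=57968 shift=21

Derivation:
byte 0=0xF0: payload=0x70=112, contrib = 112<<0 = 112; acc -> 112, shift -> 7
byte 1=0xC4: payload=0x44=68, contrib = 68<<7 = 8704; acc -> 8816, shift -> 14
byte 2=0x03: payload=0x03=3, contrib = 3<<14 = 49152; acc -> 57968, shift -> 21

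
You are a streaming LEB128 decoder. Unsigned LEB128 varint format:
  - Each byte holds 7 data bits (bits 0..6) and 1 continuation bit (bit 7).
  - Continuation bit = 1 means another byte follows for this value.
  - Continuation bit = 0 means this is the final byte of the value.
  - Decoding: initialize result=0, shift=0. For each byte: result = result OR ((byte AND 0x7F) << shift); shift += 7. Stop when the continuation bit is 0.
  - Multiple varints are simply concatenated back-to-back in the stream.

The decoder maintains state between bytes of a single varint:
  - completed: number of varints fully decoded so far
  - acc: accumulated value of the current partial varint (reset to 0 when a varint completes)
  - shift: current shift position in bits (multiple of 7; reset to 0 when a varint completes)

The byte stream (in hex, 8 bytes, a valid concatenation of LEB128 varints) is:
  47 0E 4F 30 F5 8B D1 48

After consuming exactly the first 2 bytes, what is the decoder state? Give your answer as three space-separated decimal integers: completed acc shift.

Answer: 2 0 0

Derivation:
byte[0]=0x47 cont=0 payload=0x47: varint #1 complete (value=71); reset -> completed=1 acc=0 shift=0
byte[1]=0x0E cont=0 payload=0x0E: varint #2 complete (value=14); reset -> completed=2 acc=0 shift=0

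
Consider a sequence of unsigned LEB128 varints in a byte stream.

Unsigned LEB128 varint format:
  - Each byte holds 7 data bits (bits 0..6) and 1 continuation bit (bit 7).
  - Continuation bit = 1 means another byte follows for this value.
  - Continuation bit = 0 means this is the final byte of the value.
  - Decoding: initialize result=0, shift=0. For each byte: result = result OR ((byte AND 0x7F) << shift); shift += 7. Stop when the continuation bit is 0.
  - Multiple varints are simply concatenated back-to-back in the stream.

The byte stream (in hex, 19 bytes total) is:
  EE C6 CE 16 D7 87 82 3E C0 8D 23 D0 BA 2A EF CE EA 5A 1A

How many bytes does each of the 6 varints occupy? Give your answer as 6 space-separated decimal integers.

  byte[0]=0xEE cont=1 payload=0x6E=110: acc |= 110<<0 -> acc=110 shift=7
  byte[1]=0xC6 cont=1 payload=0x46=70: acc |= 70<<7 -> acc=9070 shift=14
  byte[2]=0xCE cont=1 payload=0x4E=78: acc |= 78<<14 -> acc=1287022 shift=21
  byte[3]=0x16 cont=0 payload=0x16=22: acc |= 22<<21 -> acc=47424366 shift=28 [end]
Varint 1: bytes[0:4] = EE C6 CE 16 -> value 47424366 (4 byte(s))
  byte[4]=0xD7 cont=1 payload=0x57=87: acc |= 87<<0 -> acc=87 shift=7
  byte[5]=0x87 cont=1 payload=0x07=7: acc |= 7<<7 -> acc=983 shift=14
  byte[6]=0x82 cont=1 payload=0x02=2: acc |= 2<<14 -> acc=33751 shift=21
  byte[7]=0x3E cont=0 payload=0x3E=62: acc |= 62<<21 -> acc=130057175 shift=28 [end]
Varint 2: bytes[4:8] = D7 87 82 3E -> value 130057175 (4 byte(s))
  byte[8]=0xC0 cont=1 payload=0x40=64: acc |= 64<<0 -> acc=64 shift=7
  byte[9]=0x8D cont=1 payload=0x0D=13: acc |= 13<<7 -> acc=1728 shift=14
  byte[10]=0x23 cont=0 payload=0x23=35: acc |= 35<<14 -> acc=575168 shift=21 [end]
Varint 3: bytes[8:11] = C0 8D 23 -> value 575168 (3 byte(s))
  byte[11]=0xD0 cont=1 payload=0x50=80: acc |= 80<<0 -> acc=80 shift=7
  byte[12]=0xBA cont=1 payload=0x3A=58: acc |= 58<<7 -> acc=7504 shift=14
  byte[13]=0x2A cont=0 payload=0x2A=42: acc |= 42<<14 -> acc=695632 shift=21 [end]
Varint 4: bytes[11:14] = D0 BA 2A -> value 695632 (3 byte(s))
  byte[14]=0xEF cont=1 payload=0x6F=111: acc |= 111<<0 -> acc=111 shift=7
  byte[15]=0xCE cont=1 payload=0x4E=78: acc |= 78<<7 -> acc=10095 shift=14
  byte[16]=0xEA cont=1 payload=0x6A=106: acc |= 106<<14 -> acc=1746799 shift=21
  byte[17]=0x5A cont=0 payload=0x5A=90: acc |= 90<<21 -> acc=190490479 shift=28 [end]
Varint 5: bytes[14:18] = EF CE EA 5A -> value 190490479 (4 byte(s))
  byte[18]=0x1A cont=0 payload=0x1A=26: acc |= 26<<0 -> acc=26 shift=7 [end]
Varint 6: bytes[18:19] = 1A -> value 26 (1 byte(s))

Answer: 4 4 3 3 4 1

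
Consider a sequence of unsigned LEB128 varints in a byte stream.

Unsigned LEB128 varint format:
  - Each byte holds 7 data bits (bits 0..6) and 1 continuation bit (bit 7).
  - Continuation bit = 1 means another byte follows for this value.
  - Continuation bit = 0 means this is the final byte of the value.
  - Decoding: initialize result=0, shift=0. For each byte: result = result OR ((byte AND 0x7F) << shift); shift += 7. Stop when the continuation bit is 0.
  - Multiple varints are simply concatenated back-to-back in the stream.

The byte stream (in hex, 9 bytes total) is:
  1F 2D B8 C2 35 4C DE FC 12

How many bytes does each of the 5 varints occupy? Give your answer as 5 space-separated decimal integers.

Answer: 1 1 3 1 3

Derivation:
  byte[0]=0x1F cont=0 payload=0x1F=31: acc |= 31<<0 -> acc=31 shift=7 [end]
Varint 1: bytes[0:1] = 1F -> value 31 (1 byte(s))
  byte[1]=0x2D cont=0 payload=0x2D=45: acc |= 45<<0 -> acc=45 shift=7 [end]
Varint 2: bytes[1:2] = 2D -> value 45 (1 byte(s))
  byte[2]=0xB8 cont=1 payload=0x38=56: acc |= 56<<0 -> acc=56 shift=7
  byte[3]=0xC2 cont=1 payload=0x42=66: acc |= 66<<7 -> acc=8504 shift=14
  byte[4]=0x35 cont=0 payload=0x35=53: acc |= 53<<14 -> acc=876856 shift=21 [end]
Varint 3: bytes[2:5] = B8 C2 35 -> value 876856 (3 byte(s))
  byte[5]=0x4C cont=0 payload=0x4C=76: acc |= 76<<0 -> acc=76 shift=7 [end]
Varint 4: bytes[5:6] = 4C -> value 76 (1 byte(s))
  byte[6]=0xDE cont=1 payload=0x5E=94: acc |= 94<<0 -> acc=94 shift=7
  byte[7]=0xFC cont=1 payload=0x7C=124: acc |= 124<<7 -> acc=15966 shift=14
  byte[8]=0x12 cont=0 payload=0x12=18: acc |= 18<<14 -> acc=310878 shift=21 [end]
Varint 5: bytes[6:9] = DE FC 12 -> value 310878 (3 byte(s))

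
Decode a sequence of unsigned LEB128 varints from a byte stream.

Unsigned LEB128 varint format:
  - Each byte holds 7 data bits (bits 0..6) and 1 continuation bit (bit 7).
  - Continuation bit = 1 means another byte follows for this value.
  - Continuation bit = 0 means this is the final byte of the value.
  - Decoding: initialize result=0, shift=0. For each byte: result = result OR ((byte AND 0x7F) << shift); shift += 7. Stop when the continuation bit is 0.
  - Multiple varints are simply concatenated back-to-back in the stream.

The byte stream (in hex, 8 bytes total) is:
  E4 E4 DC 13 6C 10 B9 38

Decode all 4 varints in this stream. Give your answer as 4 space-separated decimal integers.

  byte[0]=0xE4 cont=1 payload=0x64=100: acc |= 100<<0 -> acc=100 shift=7
  byte[1]=0xE4 cont=1 payload=0x64=100: acc |= 100<<7 -> acc=12900 shift=14
  byte[2]=0xDC cont=1 payload=0x5C=92: acc |= 92<<14 -> acc=1520228 shift=21
  byte[3]=0x13 cont=0 payload=0x13=19: acc |= 19<<21 -> acc=41366116 shift=28 [end]
Varint 1: bytes[0:4] = E4 E4 DC 13 -> value 41366116 (4 byte(s))
  byte[4]=0x6C cont=0 payload=0x6C=108: acc |= 108<<0 -> acc=108 shift=7 [end]
Varint 2: bytes[4:5] = 6C -> value 108 (1 byte(s))
  byte[5]=0x10 cont=0 payload=0x10=16: acc |= 16<<0 -> acc=16 shift=7 [end]
Varint 3: bytes[5:6] = 10 -> value 16 (1 byte(s))
  byte[6]=0xB9 cont=1 payload=0x39=57: acc |= 57<<0 -> acc=57 shift=7
  byte[7]=0x38 cont=0 payload=0x38=56: acc |= 56<<7 -> acc=7225 shift=14 [end]
Varint 4: bytes[6:8] = B9 38 -> value 7225 (2 byte(s))

Answer: 41366116 108 16 7225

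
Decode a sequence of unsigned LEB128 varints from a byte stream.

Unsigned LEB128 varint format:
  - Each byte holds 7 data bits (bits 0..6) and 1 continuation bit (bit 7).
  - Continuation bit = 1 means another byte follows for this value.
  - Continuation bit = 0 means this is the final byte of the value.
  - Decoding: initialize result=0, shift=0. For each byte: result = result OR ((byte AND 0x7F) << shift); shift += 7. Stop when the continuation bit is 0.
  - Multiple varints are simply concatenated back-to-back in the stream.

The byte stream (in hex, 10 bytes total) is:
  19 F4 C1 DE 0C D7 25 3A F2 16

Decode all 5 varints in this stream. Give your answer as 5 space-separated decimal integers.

  byte[0]=0x19 cont=0 payload=0x19=25: acc |= 25<<0 -> acc=25 shift=7 [end]
Varint 1: bytes[0:1] = 19 -> value 25 (1 byte(s))
  byte[1]=0xF4 cont=1 payload=0x74=116: acc |= 116<<0 -> acc=116 shift=7
  byte[2]=0xC1 cont=1 payload=0x41=65: acc |= 65<<7 -> acc=8436 shift=14
  byte[3]=0xDE cont=1 payload=0x5E=94: acc |= 94<<14 -> acc=1548532 shift=21
  byte[4]=0x0C cont=0 payload=0x0C=12: acc |= 12<<21 -> acc=26714356 shift=28 [end]
Varint 2: bytes[1:5] = F4 C1 DE 0C -> value 26714356 (4 byte(s))
  byte[5]=0xD7 cont=1 payload=0x57=87: acc |= 87<<0 -> acc=87 shift=7
  byte[6]=0x25 cont=0 payload=0x25=37: acc |= 37<<7 -> acc=4823 shift=14 [end]
Varint 3: bytes[5:7] = D7 25 -> value 4823 (2 byte(s))
  byte[7]=0x3A cont=0 payload=0x3A=58: acc |= 58<<0 -> acc=58 shift=7 [end]
Varint 4: bytes[7:8] = 3A -> value 58 (1 byte(s))
  byte[8]=0xF2 cont=1 payload=0x72=114: acc |= 114<<0 -> acc=114 shift=7
  byte[9]=0x16 cont=0 payload=0x16=22: acc |= 22<<7 -> acc=2930 shift=14 [end]
Varint 5: bytes[8:10] = F2 16 -> value 2930 (2 byte(s))

Answer: 25 26714356 4823 58 2930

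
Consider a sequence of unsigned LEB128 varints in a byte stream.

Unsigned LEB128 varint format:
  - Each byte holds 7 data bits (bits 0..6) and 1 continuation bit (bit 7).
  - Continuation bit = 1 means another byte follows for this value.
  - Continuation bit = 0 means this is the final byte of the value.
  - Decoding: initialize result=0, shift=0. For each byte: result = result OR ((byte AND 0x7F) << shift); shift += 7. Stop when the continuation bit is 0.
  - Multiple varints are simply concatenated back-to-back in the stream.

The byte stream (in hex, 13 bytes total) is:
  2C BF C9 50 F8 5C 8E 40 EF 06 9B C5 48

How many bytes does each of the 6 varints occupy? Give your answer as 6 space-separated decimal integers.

Answer: 1 3 2 2 2 3

Derivation:
  byte[0]=0x2C cont=0 payload=0x2C=44: acc |= 44<<0 -> acc=44 shift=7 [end]
Varint 1: bytes[0:1] = 2C -> value 44 (1 byte(s))
  byte[1]=0xBF cont=1 payload=0x3F=63: acc |= 63<<0 -> acc=63 shift=7
  byte[2]=0xC9 cont=1 payload=0x49=73: acc |= 73<<7 -> acc=9407 shift=14
  byte[3]=0x50 cont=0 payload=0x50=80: acc |= 80<<14 -> acc=1320127 shift=21 [end]
Varint 2: bytes[1:4] = BF C9 50 -> value 1320127 (3 byte(s))
  byte[4]=0xF8 cont=1 payload=0x78=120: acc |= 120<<0 -> acc=120 shift=7
  byte[5]=0x5C cont=0 payload=0x5C=92: acc |= 92<<7 -> acc=11896 shift=14 [end]
Varint 3: bytes[4:6] = F8 5C -> value 11896 (2 byte(s))
  byte[6]=0x8E cont=1 payload=0x0E=14: acc |= 14<<0 -> acc=14 shift=7
  byte[7]=0x40 cont=0 payload=0x40=64: acc |= 64<<7 -> acc=8206 shift=14 [end]
Varint 4: bytes[6:8] = 8E 40 -> value 8206 (2 byte(s))
  byte[8]=0xEF cont=1 payload=0x6F=111: acc |= 111<<0 -> acc=111 shift=7
  byte[9]=0x06 cont=0 payload=0x06=6: acc |= 6<<7 -> acc=879 shift=14 [end]
Varint 5: bytes[8:10] = EF 06 -> value 879 (2 byte(s))
  byte[10]=0x9B cont=1 payload=0x1B=27: acc |= 27<<0 -> acc=27 shift=7
  byte[11]=0xC5 cont=1 payload=0x45=69: acc |= 69<<7 -> acc=8859 shift=14
  byte[12]=0x48 cont=0 payload=0x48=72: acc |= 72<<14 -> acc=1188507 shift=21 [end]
Varint 6: bytes[10:13] = 9B C5 48 -> value 1188507 (3 byte(s))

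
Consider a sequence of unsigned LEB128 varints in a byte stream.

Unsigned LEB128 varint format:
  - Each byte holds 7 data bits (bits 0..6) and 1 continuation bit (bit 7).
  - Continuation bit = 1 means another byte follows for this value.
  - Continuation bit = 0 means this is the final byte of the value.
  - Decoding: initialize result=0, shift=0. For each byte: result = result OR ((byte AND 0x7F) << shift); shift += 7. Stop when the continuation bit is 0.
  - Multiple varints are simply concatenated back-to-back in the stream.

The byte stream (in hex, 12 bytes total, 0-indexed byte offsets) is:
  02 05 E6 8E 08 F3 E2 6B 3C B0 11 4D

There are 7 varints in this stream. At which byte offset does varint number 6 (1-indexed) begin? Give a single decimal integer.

  byte[0]=0x02 cont=0 payload=0x02=2: acc |= 2<<0 -> acc=2 shift=7 [end]
Varint 1: bytes[0:1] = 02 -> value 2 (1 byte(s))
  byte[1]=0x05 cont=0 payload=0x05=5: acc |= 5<<0 -> acc=5 shift=7 [end]
Varint 2: bytes[1:2] = 05 -> value 5 (1 byte(s))
  byte[2]=0xE6 cont=1 payload=0x66=102: acc |= 102<<0 -> acc=102 shift=7
  byte[3]=0x8E cont=1 payload=0x0E=14: acc |= 14<<7 -> acc=1894 shift=14
  byte[4]=0x08 cont=0 payload=0x08=8: acc |= 8<<14 -> acc=132966 shift=21 [end]
Varint 3: bytes[2:5] = E6 8E 08 -> value 132966 (3 byte(s))
  byte[5]=0xF3 cont=1 payload=0x73=115: acc |= 115<<0 -> acc=115 shift=7
  byte[6]=0xE2 cont=1 payload=0x62=98: acc |= 98<<7 -> acc=12659 shift=14
  byte[7]=0x6B cont=0 payload=0x6B=107: acc |= 107<<14 -> acc=1765747 shift=21 [end]
Varint 4: bytes[5:8] = F3 E2 6B -> value 1765747 (3 byte(s))
  byte[8]=0x3C cont=0 payload=0x3C=60: acc |= 60<<0 -> acc=60 shift=7 [end]
Varint 5: bytes[8:9] = 3C -> value 60 (1 byte(s))
  byte[9]=0xB0 cont=1 payload=0x30=48: acc |= 48<<0 -> acc=48 shift=7
  byte[10]=0x11 cont=0 payload=0x11=17: acc |= 17<<7 -> acc=2224 shift=14 [end]
Varint 6: bytes[9:11] = B0 11 -> value 2224 (2 byte(s))
  byte[11]=0x4D cont=0 payload=0x4D=77: acc |= 77<<0 -> acc=77 shift=7 [end]
Varint 7: bytes[11:12] = 4D -> value 77 (1 byte(s))

Answer: 9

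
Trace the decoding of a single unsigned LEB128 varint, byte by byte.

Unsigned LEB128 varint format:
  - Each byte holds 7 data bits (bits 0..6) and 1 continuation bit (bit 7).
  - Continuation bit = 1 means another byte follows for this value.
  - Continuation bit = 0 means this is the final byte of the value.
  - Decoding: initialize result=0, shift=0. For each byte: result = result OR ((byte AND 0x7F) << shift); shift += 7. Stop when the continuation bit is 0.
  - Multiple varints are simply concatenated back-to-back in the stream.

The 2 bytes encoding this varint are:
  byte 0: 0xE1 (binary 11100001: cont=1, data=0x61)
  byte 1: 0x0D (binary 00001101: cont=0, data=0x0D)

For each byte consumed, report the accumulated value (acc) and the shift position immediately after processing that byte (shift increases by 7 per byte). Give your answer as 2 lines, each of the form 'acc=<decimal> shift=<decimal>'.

Answer: acc=97 shift=7
acc=1761 shift=14

Derivation:
byte 0=0xE1: payload=0x61=97, contrib = 97<<0 = 97; acc -> 97, shift -> 7
byte 1=0x0D: payload=0x0D=13, contrib = 13<<7 = 1664; acc -> 1761, shift -> 14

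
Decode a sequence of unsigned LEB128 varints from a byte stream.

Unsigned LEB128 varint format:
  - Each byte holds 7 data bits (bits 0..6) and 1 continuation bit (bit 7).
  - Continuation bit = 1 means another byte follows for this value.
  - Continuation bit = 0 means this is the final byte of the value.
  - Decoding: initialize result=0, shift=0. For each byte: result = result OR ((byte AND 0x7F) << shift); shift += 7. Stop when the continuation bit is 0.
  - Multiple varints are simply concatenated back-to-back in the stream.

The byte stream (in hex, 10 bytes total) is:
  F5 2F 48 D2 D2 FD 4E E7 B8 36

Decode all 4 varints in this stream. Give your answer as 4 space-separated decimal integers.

Answer: 6133 72 165636434 892007

Derivation:
  byte[0]=0xF5 cont=1 payload=0x75=117: acc |= 117<<0 -> acc=117 shift=7
  byte[1]=0x2F cont=0 payload=0x2F=47: acc |= 47<<7 -> acc=6133 shift=14 [end]
Varint 1: bytes[0:2] = F5 2F -> value 6133 (2 byte(s))
  byte[2]=0x48 cont=0 payload=0x48=72: acc |= 72<<0 -> acc=72 shift=7 [end]
Varint 2: bytes[2:3] = 48 -> value 72 (1 byte(s))
  byte[3]=0xD2 cont=1 payload=0x52=82: acc |= 82<<0 -> acc=82 shift=7
  byte[4]=0xD2 cont=1 payload=0x52=82: acc |= 82<<7 -> acc=10578 shift=14
  byte[5]=0xFD cont=1 payload=0x7D=125: acc |= 125<<14 -> acc=2058578 shift=21
  byte[6]=0x4E cont=0 payload=0x4E=78: acc |= 78<<21 -> acc=165636434 shift=28 [end]
Varint 3: bytes[3:7] = D2 D2 FD 4E -> value 165636434 (4 byte(s))
  byte[7]=0xE7 cont=1 payload=0x67=103: acc |= 103<<0 -> acc=103 shift=7
  byte[8]=0xB8 cont=1 payload=0x38=56: acc |= 56<<7 -> acc=7271 shift=14
  byte[9]=0x36 cont=0 payload=0x36=54: acc |= 54<<14 -> acc=892007 shift=21 [end]
Varint 4: bytes[7:10] = E7 B8 36 -> value 892007 (3 byte(s))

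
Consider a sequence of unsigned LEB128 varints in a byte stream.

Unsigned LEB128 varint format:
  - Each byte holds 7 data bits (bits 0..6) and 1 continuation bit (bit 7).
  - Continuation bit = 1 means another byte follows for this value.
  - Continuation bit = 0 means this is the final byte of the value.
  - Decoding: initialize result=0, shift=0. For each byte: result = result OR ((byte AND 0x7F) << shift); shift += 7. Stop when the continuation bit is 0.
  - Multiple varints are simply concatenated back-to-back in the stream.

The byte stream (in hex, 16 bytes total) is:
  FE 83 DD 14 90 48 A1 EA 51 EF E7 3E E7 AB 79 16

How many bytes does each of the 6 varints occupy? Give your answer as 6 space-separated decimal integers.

Answer: 4 2 3 3 3 1

Derivation:
  byte[0]=0xFE cont=1 payload=0x7E=126: acc |= 126<<0 -> acc=126 shift=7
  byte[1]=0x83 cont=1 payload=0x03=3: acc |= 3<<7 -> acc=510 shift=14
  byte[2]=0xDD cont=1 payload=0x5D=93: acc |= 93<<14 -> acc=1524222 shift=21
  byte[3]=0x14 cont=0 payload=0x14=20: acc |= 20<<21 -> acc=43467262 shift=28 [end]
Varint 1: bytes[0:4] = FE 83 DD 14 -> value 43467262 (4 byte(s))
  byte[4]=0x90 cont=1 payload=0x10=16: acc |= 16<<0 -> acc=16 shift=7
  byte[5]=0x48 cont=0 payload=0x48=72: acc |= 72<<7 -> acc=9232 shift=14 [end]
Varint 2: bytes[4:6] = 90 48 -> value 9232 (2 byte(s))
  byte[6]=0xA1 cont=1 payload=0x21=33: acc |= 33<<0 -> acc=33 shift=7
  byte[7]=0xEA cont=1 payload=0x6A=106: acc |= 106<<7 -> acc=13601 shift=14
  byte[8]=0x51 cont=0 payload=0x51=81: acc |= 81<<14 -> acc=1340705 shift=21 [end]
Varint 3: bytes[6:9] = A1 EA 51 -> value 1340705 (3 byte(s))
  byte[9]=0xEF cont=1 payload=0x6F=111: acc |= 111<<0 -> acc=111 shift=7
  byte[10]=0xE7 cont=1 payload=0x67=103: acc |= 103<<7 -> acc=13295 shift=14
  byte[11]=0x3E cont=0 payload=0x3E=62: acc |= 62<<14 -> acc=1029103 shift=21 [end]
Varint 4: bytes[9:12] = EF E7 3E -> value 1029103 (3 byte(s))
  byte[12]=0xE7 cont=1 payload=0x67=103: acc |= 103<<0 -> acc=103 shift=7
  byte[13]=0xAB cont=1 payload=0x2B=43: acc |= 43<<7 -> acc=5607 shift=14
  byte[14]=0x79 cont=0 payload=0x79=121: acc |= 121<<14 -> acc=1988071 shift=21 [end]
Varint 5: bytes[12:15] = E7 AB 79 -> value 1988071 (3 byte(s))
  byte[15]=0x16 cont=0 payload=0x16=22: acc |= 22<<0 -> acc=22 shift=7 [end]
Varint 6: bytes[15:16] = 16 -> value 22 (1 byte(s))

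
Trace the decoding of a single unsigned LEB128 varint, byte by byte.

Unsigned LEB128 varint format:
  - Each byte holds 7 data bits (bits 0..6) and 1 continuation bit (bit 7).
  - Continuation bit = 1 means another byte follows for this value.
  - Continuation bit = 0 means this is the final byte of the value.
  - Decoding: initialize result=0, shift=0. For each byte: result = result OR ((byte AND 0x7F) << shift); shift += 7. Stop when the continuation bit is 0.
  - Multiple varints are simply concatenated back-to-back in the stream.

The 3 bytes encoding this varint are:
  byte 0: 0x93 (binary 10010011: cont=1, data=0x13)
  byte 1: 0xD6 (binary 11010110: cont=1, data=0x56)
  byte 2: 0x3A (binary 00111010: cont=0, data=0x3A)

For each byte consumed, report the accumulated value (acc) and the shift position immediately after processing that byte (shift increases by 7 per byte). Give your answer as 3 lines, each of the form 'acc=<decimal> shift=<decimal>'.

byte 0=0x93: payload=0x13=19, contrib = 19<<0 = 19; acc -> 19, shift -> 7
byte 1=0xD6: payload=0x56=86, contrib = 86<<7 = 11008; acc -> 11027, shift -> 14
byte 2=0x3A: payload=0x3A=58, contrib = 58<<14 = 950272; acc -> 961299, shift -> 21

Answer: acc=19 shift=7
acc=11027 shift=14
acc=961299 shift=21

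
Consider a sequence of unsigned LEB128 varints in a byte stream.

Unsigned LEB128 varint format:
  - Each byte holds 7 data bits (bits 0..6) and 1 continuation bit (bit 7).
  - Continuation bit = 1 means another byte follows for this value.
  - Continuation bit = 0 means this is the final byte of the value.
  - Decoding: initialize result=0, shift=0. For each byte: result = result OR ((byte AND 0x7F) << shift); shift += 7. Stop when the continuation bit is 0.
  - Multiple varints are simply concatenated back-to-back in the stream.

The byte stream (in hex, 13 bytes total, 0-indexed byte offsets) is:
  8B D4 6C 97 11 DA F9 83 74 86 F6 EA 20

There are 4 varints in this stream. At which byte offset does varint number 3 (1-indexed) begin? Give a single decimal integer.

  byte[0]=0x8B cont=1 payload=0x0B=11: acc |= 11<<0 -> acc=11 shift=7
  byte[1]=0xD4 cont=1 payload=0x54=84: acc |= 84<<7 -> acc=10763 shift=14
  byte[2]=0x6C cont=0 payload=0x6C=108: acc |= 108<<14 -> acc=1780235 shift=21 [end]
Varint 1: bytes[0:3] = 8B D4 6C -> value 1780235 (3 byte(s))
  byte[3]=0x97 cont=1 payload=0x17=23: acc |= 23<<0 -> acc=23 shift=7
  byte[4]=0x11 cont=0 payload=0x11=17: acc |= 17<<7 -> acc=2199 shift=14 [end]
Varint 2: bytes[3:5] = 97 11 -> value 2199 (2 byte(s))
  byte[5]=0xDA cont=1 payload=0x5A=90: acc |= 90<<0 -> acc=90 shift=7
  byte[6]=0xF9 cont=1 payload=0x79=121: acc |= 121<<7 -> acc=15578 shift=14
  byte[7]=0x83 cont=1 payload=0x03=3: acc |= 3<<14 -> acc=64730 shift=21
  byte[8]=0x74 cont=0 payload=0x74=116: acc |= 116<<21 -> acc=243334362 shift=28 [end]
Varint 3: bytes[5:9] = DA F9 83 74 -> value 243334362 (4 byte(s))
  byte[9]=0x86 cont=1 payload=0x06=6: acc |= 6<<0 -> acc=6 shift=7
  byte[10]=0xF6 cont=1 payload=0x76=118: acc |= 118<<7 -> acc=15110 shift=14
  byte[11]=0xEA cont=1 payload=0x6A=106: acc |= 106<<14 -> acc=1751814 shift=21
  byte[12]=0x20 cont=0 payload=0x20=32: acc |= 32<<21 -> acc=68860678 shift=28 [end]
Varint 4: bytes[9:13] = 86 F6 EA 20 -> value 68860678 (4 byte(s))

Answer: 5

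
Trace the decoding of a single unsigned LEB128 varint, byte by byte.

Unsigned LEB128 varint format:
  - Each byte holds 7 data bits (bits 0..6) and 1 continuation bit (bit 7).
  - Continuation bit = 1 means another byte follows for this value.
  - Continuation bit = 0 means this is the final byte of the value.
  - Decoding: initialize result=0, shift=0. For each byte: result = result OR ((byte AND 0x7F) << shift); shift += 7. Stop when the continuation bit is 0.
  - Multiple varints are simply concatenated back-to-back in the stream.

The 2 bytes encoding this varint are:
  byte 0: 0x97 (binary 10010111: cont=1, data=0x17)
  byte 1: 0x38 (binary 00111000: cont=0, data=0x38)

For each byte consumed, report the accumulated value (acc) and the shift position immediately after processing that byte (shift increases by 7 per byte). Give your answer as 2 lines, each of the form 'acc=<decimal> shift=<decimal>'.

Answer: acc=23 shift=7
acc=7191 shift=14

Derivation:
byte 0=0x97: payload=0x17=23, contrib = 23<<0 = 23; acc -> 23, shift -> 7
byte 1=0x38: payload=0x38=56, contrib = 56<<7 = 7168; acc -> 7191, shift -> 14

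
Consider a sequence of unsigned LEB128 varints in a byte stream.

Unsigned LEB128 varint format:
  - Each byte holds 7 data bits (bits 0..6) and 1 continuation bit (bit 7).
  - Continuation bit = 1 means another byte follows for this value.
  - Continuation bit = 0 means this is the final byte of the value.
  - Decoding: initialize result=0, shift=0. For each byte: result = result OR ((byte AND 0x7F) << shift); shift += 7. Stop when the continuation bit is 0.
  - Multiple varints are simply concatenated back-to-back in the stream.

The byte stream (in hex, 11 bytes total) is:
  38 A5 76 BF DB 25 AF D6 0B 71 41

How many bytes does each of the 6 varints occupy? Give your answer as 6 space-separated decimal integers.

Answer: 1 2 3 3 1 1

Derivation:
  byte[0]=0x38 cont=0 payload=0x38=56: acc |= 56<<0 -> acc=56 shift=7 [end]
Varint 1: bytes[0:1] = 38 -> value 56 (1 byte(s))
  byte[1]=0xA5 cont=1 payload=0x25=37: acc |= 37<<0 -> acc=37 shift=7
  byte[2]=0x76 cont=0 payload=0x76=118: acc |= 118<<7 -> acc=15141 shift=14 [end]
Varint 2: bytes[1:3] = A5 76 -> value 15141 (2 byte(s))
  byte[3]=0xBF cont=1 payload=0x3F=63: acc |= 63<<0 -> acc=63 shift=7
  byte[4]=0xDB cont=1 payload=0x5B=91: acc |= 91<<7 -> acc=11711 shift=14
  byte[5]=0x25 cont=0 payload=0x25=37: acc |= 37<<14 -> acc=617919 shift=21 [end]
Varint 3: bytes[3:6] = BF DB 25 -> value 617919 (3 byte(s))
  byte[6]=0xAF cont=1 payload=0x2F=47: acc |= 47<<0 -> acc=47 shift=7
  byte[7]=0xD6 cont=1 payload=0x56=86: acc |= 86<<7 -> acc=11055 shift=14
  byte[8]=0x0B cont=0 payload=0x0B=11: acc |= 11<<14 -> acc=191279 shift=21 [end]
Varint 4: bytes[6:9] = AF D6 0B -> value 191279 (3 byte(s))
  byte[9]=0x71 cont=0 payload=0x71=113: acc |= 113<<0 -> acc=113 shift=7 [end]
Varint 5: bytes[9:10] = 71 -> value 113 (1 byte(s))
  byte[10]=0x41 cont=0 payload=0x41=65: acc |= 65<<0 -> acc=65 shift=7 [end]
Varint 6: bytes[10:11] = 41 -> value 65 (1 byte(s))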